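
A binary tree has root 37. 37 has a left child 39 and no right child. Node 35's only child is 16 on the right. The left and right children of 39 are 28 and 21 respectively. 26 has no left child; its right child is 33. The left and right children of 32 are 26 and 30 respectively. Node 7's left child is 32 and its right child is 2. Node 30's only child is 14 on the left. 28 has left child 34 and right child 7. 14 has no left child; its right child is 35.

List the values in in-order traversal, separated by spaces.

34 28 26 33 32 14 35 16 30 7 2 39 21 37

In-order visits the left subtree, then the node, then the right subtree.
At 37: go left to 39.
  At 39: go left to 28.
    At 28: go left to 34.
      34 is a leaf — visit 34.
    Visit 28.
    At 28: go right to 7.
      At 7: go left to 32.
        At 32: go left to 26.
          At 26: no left child.
          Visit 26.
          At 26: go right to 33.
            33 is a leaf — visit 33.
        Visit 32.
        At 32: go right to 30.
          At 30: go left to 14.
            At 14: no left child.
            Visit 14.
            At 14: go right to 35.
              At 35: no left child.
              Visit 35.
              At 35: go right to 16.
                16 is a leaf — visit 16.
          Visit 30.
          At 30: no right child.
      Visit 7.
      At 7: go right to 2.
        2 is a leaf — visit 2.
  Visit 39.
  At 39: go right to 21.
    21 is a leaf — visit 21.
Visit 37.
At 37: no right child.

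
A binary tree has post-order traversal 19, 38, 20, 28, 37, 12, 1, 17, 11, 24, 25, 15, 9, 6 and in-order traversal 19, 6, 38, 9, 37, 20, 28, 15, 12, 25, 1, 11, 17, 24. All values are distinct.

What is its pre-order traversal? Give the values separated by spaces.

The last element of post-order is the root; it splits in-order into left and right subtrees.
Root 6: left subtree has 1 node {19}, right has 12 {38, 9, 37, 20, 28, 15, 12, 25, 1, 11, 17, 24}.
  Root 9: left subtree has 1 node {38}, right has 10 {37, 20, 28, 15, 12, 25, 1, 11, 17, 24}.
    Root 15: left subtree has 3 nodes {37, 20, 28}, right has 6 {12, 25, 1, 11, 17, 24}.
      Root 37: left subtree has 0 nodes { }, right has 2 {20, 28}.
        Root 28: left subtree has 1 node {20}, right has 0 { }.
      Root 25: left subtree has 1 node {12}, right has 4 {1, 11, 17, 24}.
        Root 24: left subtree has 3 nodes {1, 11, 17}, right has 0 { }.
          Root 11: left subtree has 1 node {1}, right has 1 {17}.

6 19 9 38 15 37 28 20 25 12 24 11 1 17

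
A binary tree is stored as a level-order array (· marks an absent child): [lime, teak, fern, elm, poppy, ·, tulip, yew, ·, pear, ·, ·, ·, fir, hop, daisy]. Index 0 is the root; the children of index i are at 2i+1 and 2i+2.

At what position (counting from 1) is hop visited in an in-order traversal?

11

In-order visits the left subtree, then the node, then the right subtree.
At lime: go left to teak.
  At teak: go left to elm.
    At elm: go left to yew.
      At yew: go left to daisy.
        daisy is a leaf — visit daisy.
      Visit yew.
      At yew: no right child.
    Visit elm.
    At elm: no right child.
  Visit teak.
  At teak: go right to poppy.
    At poppy: go left to pear.
      pear is a leaf — visit pear.
    Visit poppy.
    At poppy: no right child.
Visit lime.
At lime: go right to fern.
  At fern: no left child.
  Visit fern.
  At fern: go right to tulip.
    At tulip: go left to fir.
      fir is a leaf — visit fir.
    Visit tulip.
    At tulip: go right to hop.
      hop is a leaf — visit hop.
Full in-order sequence: daisy, yew, elm, teak, pear, poppy, lime, fern, fir, tulip, hop.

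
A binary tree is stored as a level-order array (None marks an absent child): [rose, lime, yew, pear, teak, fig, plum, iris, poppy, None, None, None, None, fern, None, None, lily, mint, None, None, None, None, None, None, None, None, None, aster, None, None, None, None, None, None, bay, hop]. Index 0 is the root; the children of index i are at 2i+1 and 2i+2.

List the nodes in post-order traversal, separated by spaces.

Post-order visits the left subtree, then the right subtree, then the node.
At rose: go left to lime.
  At lime: go left to pear.
    At pear: go left to iris.
      At iris: no left child.
      At iris: go right to lily.
        At lily: no left child.
        At lily: go right to bay.
          bay is a leaf — visit bay.
        Visit lily.
      Visit iris.
    At pear: go right to poppy.
      At poppy: go left to mint.
        At mint: go left to hop.
          hop is a leaf — visit hop.
        At mint: no right child.
        Visit mint.
      At poppy: no right child.
      Visit poppy.
    Visit pear.
  At lime: go right to teak.
    teak is a leaf — visit teak.
  Visit lime.
At rose: go right to yew.
  At yew: go left to fig.
    fig is a leaf — visit fig.
  At yew: go right to plum.
    At plum: go left to fern.
      At fern: go left to aster.
        aster is a leaf — visit aster.
      At fern: no right child.
      Visit fern.
    At plum: no right child.
    Visit plum.
  Visit yew.
Visit rose.

bay lily iris hop mint poppy pear teak lime fig aster fern plum yew rose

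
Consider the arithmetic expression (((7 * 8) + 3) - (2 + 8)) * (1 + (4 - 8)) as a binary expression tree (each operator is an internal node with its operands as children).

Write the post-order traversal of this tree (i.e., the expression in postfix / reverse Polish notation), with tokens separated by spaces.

Post-order on an expression tree gives postfix notation: for each operator, emit left operand, right operand, then the operator.

7 8 * 3 + 2 8 + - 1 4 8 - + *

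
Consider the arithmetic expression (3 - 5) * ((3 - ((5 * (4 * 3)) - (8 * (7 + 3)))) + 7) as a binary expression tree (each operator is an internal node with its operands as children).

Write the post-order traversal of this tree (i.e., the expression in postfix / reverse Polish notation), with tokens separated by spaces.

3 5 - 3 5 4 3 * * 8 7 3 + * - - 7 + *

Post-order on an expression tree gives postfix notation: for each operator, emit left operand, right operand, then the operator.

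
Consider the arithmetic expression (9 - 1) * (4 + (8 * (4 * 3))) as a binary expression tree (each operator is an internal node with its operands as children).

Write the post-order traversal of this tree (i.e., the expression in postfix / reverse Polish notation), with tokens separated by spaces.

9 1 - 4 8 4 3 * * + *

Post-order on an expression tree gives postfix notation: for each operator, emit left operand, right operand, then the operator.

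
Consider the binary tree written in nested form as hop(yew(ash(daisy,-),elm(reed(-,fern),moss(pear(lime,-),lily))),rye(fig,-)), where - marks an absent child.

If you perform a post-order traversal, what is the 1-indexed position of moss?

Post-order visits the left subtree, then the right subtree, then the node.
At hop: go left to yew.
  At yew: go left to ash.
    At ash: go left to daisy.
      daisy is a leaf — visit daisy.
    At ash: no right child.
    Visit ash.
  At yew: go right to elm.
    At elm: go left to reed.
      At reed: no left child.
      At reed: go right to fern.
        fern is a leaf — visit fern.
      Visit reed.
    At elm: go right to moss.
      At moss: go left to pear.
        At pear: go left to lime.
          lime is a leaf — visit lime.
        At pear: no right child.
        Visit pear.
      At moss: go right to lily.
        lily is a leaf — visit lily.
      Visit moss.
    Visit elm.
  Visit yew.
At hop: go right to rye.
  At rye: go left to fig.
    fig is a leaf — visit fig.
  At rye: no right child.
  Visit rye.
Visit hop.
Full post-order sequence: daisy, ash, fern, reed, lime, pear, lily, moss, elm, yew, fig, rye, hop.

8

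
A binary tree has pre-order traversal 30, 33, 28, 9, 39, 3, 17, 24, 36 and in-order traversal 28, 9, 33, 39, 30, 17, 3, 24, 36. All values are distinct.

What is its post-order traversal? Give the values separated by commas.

9, 28, 39, 33, 17, 36, 24, 3, 30

The first element of pre-order is the root; it splits in-order into left and right subtrees.
Root 30: left subtree has 4 nodes {28, 9, 33, 39}, right has 4 {17, 3, 24, 36}.
  Root 33: left subtree has 2 nodes {28, 9}, right has 1 {39}.
    Root 28: left subtree has 0 nodes { }, right has 1 {9}.
  Root 3: left subtree has 1 node {17}, right has 2 {24, 36}.
    Root 24: left subtree has 0 nodes { }, right has 1 {36}.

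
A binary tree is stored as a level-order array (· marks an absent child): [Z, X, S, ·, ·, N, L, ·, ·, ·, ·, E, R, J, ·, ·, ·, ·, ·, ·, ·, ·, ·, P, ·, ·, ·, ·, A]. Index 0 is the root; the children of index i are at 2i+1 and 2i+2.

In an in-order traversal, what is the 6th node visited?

In-order visits the left subtree, then the node, then the right subtree.
At Z: go left to X.
  X is a leaf — visit X.
Visit Z.
At Z: go right to S.
  At S: go left to N.
    At N: go left to E.
      At E: go left to P.
        P is a leaf — visit P.
      Visit E.
      At E: no right child.
    Visit N.
    At N: go right to R.
      R is a leaf — visit R.
  Visit S.
  At S: go right to L.
    At L: go left to J.
      At J: no left child.
      Visit J.
      At J: go right to A.
        A is a leaf — visit A.
    Visit L.
    At L: no right child.
Full in-order sequence: X, Z, P, E, N, R, S, J, A, L.

R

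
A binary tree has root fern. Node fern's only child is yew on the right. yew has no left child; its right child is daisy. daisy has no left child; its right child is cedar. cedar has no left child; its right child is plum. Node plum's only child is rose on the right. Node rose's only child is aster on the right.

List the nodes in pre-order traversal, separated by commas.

fern, yew, daisy, cedar, plum, rose, aster

Pre-order visits the node, then its left subtree, then its right subtree.
Visit fern.
At fern: no left child.
At fern: go right to yew.
  Visit yew.
  At yew: no left child.
  At yew: go right to daisy.
    Visit daisy.
    At daisy: no left child.
    At daisy: go right to cedar.
      Visit cedar.
      At cedar: no left child.
      At cedar: go right to plum.
        Visit plum.
        At plum: no left child.
        At plum: go right to rose.
          Visit rose.
          At rose: no left child.
          At rose: go right to aster.
            aster is a leaf — visit aster.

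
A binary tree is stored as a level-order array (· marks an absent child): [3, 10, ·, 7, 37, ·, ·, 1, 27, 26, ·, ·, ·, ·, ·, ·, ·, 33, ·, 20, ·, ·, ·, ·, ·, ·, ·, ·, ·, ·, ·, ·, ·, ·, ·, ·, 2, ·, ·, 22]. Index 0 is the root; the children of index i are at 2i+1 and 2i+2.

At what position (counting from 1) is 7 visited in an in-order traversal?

In-order visits the left subtree, then the node, then the right subtree.
At 3: go left to 10.
  At 10: go left to 7.
    At 7: go left to 1.
      1 is a leaf — visit 1.
    Visit 7.
    At 7: go right to 27.
      At 27: go left to 33.
        At 33: no left child.
        Visit 33.
        At 33: go right to 2.
          2 is a leaf — visit 2.
      Visit 27.
      At 27: no right child.
  Visit 10.
  At 10: go right to 37.
    At 37: go left to 26.
      At 26: go left to 20.
        At 20: go left to 22.
          22 is a leaf — visit 22.
        Visit 20.
        At 20: no right child.
      Visit 26.
      At 26: no right child.
    Visit 37.
    At 37: no right child.
Visit 3.
At 3: no right child.
Full in-order sequence: 1, 7, 33, 2, 27, 10, 22, 20, 26, 37, 3.

2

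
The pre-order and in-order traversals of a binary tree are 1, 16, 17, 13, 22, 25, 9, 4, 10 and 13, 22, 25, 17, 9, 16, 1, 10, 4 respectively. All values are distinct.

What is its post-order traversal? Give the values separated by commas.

25, 22, 13, 9, 17, 16, 10, 4, 1

The first element of pre-order is the root; it splits in-order into left and right subtrees.
Root 1: left subtree has 6 nodes {13, 22, 25, 17, 9, 16}, right has 2 {10, 4}.
  Root 16: left subtree has 5 nodes {13, 22, 25, 17, 9}, right has 0 { }.
    Root 17: left subtree has 3 nodes {13, 22, 25}, right has 1 {9}.
      Root 13: left subtree has 0 nodes { }, right has 2 {22, 25}.
        Root 22: left subtree has 0 nodes { }, right has 1 {25}.
  Root 4: left subtree has 1 node {10}, right has 0 { }.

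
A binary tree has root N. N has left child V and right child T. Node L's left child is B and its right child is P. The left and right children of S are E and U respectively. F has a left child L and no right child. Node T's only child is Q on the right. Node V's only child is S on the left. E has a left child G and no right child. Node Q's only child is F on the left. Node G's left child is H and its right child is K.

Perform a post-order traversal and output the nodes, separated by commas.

Post-order visits the left subtree, then the right subtree, then the node.
At N: go left to V.
  At V: go left to S.
    At S: go left to E.
      At E: go left to G.
        At G: go left to H.
          H is a leaf — visit H.
        At G: go right to K.
          K is a leaf — visit K.
        Visit G.
      At E: no right child.
      Visit E.
    At S: go right to U.
      U is a leaf — visit U.
    Visit S.
  At V: no right child.
  Visit V.
At N: go right to T.
  At T: no left child.
  At T: go right to Q.
    At Q: go left to F.
      At F: go left to L.
        At L: go left to B.
          B is a leaf — visit B.
        At L: go right to P.
          P is a leaf — visit P.
        Visit L.
      At F: no right child.
      Visit F.
    At Q: no right child.
    Visit Q.
  Visit T.
Visit N.

H, K, G, E, U, S, V, B, P, L, F, Q, T, N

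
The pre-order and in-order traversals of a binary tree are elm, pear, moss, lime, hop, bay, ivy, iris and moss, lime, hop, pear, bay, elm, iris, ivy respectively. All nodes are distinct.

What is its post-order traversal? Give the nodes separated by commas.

hop, lime, moss, bay, pear, iris, ivy, elm

The first element of pre-order is the root; it splits in-order into left and right subtrees.
Root elm: left subtree has 5 nodes {moss, lime, hop, pear, bay}, right has 2 {iris, ivy}.
  Root pear: left subtree has 3 nodes {moss, lime, hop}, right has 1 {bay}.
    Root moss: left subtree has 0 nodes { }, right has 2 {lime, hop}.
      Root lime: left subtree has 0 nodes { }, right has 1 {hop}.
  Root ivy: left subtree has 1 node {iris}, right has 0 { }.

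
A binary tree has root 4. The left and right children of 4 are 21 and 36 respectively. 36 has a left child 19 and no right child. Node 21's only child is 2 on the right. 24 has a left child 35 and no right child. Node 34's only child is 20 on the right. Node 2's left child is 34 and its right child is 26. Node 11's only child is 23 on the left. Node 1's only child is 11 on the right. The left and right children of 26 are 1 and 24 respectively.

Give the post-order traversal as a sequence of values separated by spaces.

Post-order visits the left subtree, then the right subtree, then the node.
At 4: go left to 21.
  At 21: no left child.
  At 21: go right to 2.
    At 2: go left to 34.
      At 34: no left child.
      At 34: go right to 20.
        20 is a leaf — visit 20.
      Visit 34.
    At 2: go right to 26.
      At 26: go left to 1.
        At 1: no left child.
        At 1: go right to 11.
          At 11: go left to 23.
            23 is a leaf — visit 23.
          At 11: no right child.
          Visit 11.
        Visit 1.
      At 26: go right to 24.
        At 24: go left to 35.
          35 is a leaf — visit 35.
        At 24: no right child.
        Visit 24.
      Visit 26.
    Visit 2.
  Visit 21.
At 4: go right to 36.
  At 36: go left to 19.
    19 is a leaf — visit 19.
  At 36: no right child.
  Visit 36.
Visit 4.

20 34 23 11 1 35 24 26 2 21 19 36 4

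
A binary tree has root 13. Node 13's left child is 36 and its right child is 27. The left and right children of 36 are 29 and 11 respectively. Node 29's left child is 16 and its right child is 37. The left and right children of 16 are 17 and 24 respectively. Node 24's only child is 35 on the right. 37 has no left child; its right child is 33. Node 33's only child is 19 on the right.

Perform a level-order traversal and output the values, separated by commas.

13, 36, 27, 29, 11, 16, 37, 17, 24, 33, 35, 19

Level-order visits nodes level by level from the root, left to right within each level.
Level 0: 13
Level 1: 36, 27
Level 2: 29, 11
Level 3: 16, 37
Level 4: 17, 24, 33
Level 5: 35, 19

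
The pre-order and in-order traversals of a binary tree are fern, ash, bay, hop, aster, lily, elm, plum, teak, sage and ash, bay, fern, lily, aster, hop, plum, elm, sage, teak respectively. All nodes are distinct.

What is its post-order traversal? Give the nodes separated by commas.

The first element of pre-order is the root; it splits in-order into left and right subtrees.
Root fern: left subtree has 2 nodes {ash, bay}, right has 7 {lily, aster, hop, plum, elm, sage, teak}.
  Root ash: left subtree has 0 nodes { }, right has 1 {bay}.
  Root hop: left subtree has 2 nodes {lily, aster}, right has 4 {plum, elm, sage, teak}.
    Root aster: left subtree has 1 node {lily}, right has 0 { }.
    Root elm: left subtree has 1 node {plum}, right has 2 {sage, teak}.
      Root teak: left subtree has 1 node {sage}, right has 0 { }.

bay, ash, lily, aster, plum, sage, teak, elm, hop, fern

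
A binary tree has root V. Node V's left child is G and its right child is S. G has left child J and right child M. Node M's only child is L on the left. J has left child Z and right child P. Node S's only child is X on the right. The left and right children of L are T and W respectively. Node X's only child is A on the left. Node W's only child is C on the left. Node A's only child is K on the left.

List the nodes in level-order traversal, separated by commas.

V, G, S, J, M, X, Z, P, L, A, T, W, K, C

Level-order visits nodes level by level from the root, left to right within each level.
Level 0: V
Level 1: G, S
Level 2: J, M, X
Level 3: Z, P, L, A
Level 4: T, W, K
Level 5: C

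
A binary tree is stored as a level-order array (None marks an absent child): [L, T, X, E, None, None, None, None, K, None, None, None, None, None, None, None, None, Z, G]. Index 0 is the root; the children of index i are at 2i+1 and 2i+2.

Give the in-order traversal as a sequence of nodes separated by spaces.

In-order visits the left subtree, then the node, then the right subtree.
At L: go left to T.
  At T: go left to E.
    At E: no left child.
    Visit E.
    At E: go right to K.
      At K: go left to Z.
        Z is a leaf — visit Z.
      Visit K.
      At K: go right to G.
        G is a leaf — visit G.
  Visit T.
  At T: no right child.
Visit L.
At L: go right to X.
  X is a leaf — visit X.

E Z K G T L X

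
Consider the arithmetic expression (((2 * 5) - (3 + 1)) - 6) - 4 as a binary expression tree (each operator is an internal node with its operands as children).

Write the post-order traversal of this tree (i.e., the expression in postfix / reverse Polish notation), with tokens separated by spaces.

Post-order on an expression tree gives postfix notation: for each operator, emit left operand, right operand, then the operator.

2 5 * 3 1 + - 6 - 4 -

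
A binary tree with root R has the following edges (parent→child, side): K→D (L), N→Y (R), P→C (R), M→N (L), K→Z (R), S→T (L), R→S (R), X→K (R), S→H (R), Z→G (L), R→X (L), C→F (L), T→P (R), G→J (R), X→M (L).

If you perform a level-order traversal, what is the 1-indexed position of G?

Level-order visits nodes level by level from the root, left to right within each level.
Level 0: R
Level 1: X, S
Level 2: M, K, T, H
Level 3: N, D, Z, P
Level 4: Y, G, C
Level 5: J, F
Full level-order sequence: R, X, S, M, K, T, H, N, D, Z, P, Y, G, C, J, F.

13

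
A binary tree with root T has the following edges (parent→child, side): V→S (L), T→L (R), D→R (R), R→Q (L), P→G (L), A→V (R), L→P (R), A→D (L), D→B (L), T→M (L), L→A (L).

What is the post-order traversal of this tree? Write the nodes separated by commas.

M, B, Q, R, D, S, V, A, G, P, L, T

Post-order visits the left subtree, then the right subtree, then the node.
At T: go left to M.
  M is a leaf — visit M.
At T: go right to L.
  At L: go left to A.
    At A: go left to D.
      At D: go left to B.
        B is a leaf — visit B.
      At D: go right to R.
        At R: go left to Q.
          Q is a leaf — visit Q.
        At R: no right child.
        Visit R.
      Visit D.
    At A: go right to V.
      At V: go left to S.
        S is a leaf — visit S.
      At V: no right child.
      Visit V.
    Visit A.
  At L: go right to P.
    At P: go left to G.
      G is a leaf — visit G.
    At P: no right child.
    Visit P.
  Visit L.
Visit T.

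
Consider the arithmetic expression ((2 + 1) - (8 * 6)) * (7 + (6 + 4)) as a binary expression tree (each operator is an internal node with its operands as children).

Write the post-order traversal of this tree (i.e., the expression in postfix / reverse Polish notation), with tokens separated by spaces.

2 1 + 8 6 * - 7 6 4 + + *

Post-order on an expression tree gives postfix notation: for each operator, emit left operand, right operand, then the operator.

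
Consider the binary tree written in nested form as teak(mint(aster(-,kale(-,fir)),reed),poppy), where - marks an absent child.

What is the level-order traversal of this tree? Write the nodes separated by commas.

Level-order visits nodes level by level from the root, left to right within each level.
Level 0: teak
Level 1: mint, poppy
Level 2: aster, reed
Level 3: kale
Level 4: fir

teak, mint, poppy, aster, reed, kale, fir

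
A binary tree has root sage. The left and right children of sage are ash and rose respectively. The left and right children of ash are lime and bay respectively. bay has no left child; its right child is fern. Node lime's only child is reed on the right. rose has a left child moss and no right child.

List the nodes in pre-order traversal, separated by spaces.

Pre-order visits the node, then its left subtree, then its right subtree.
Visit sage.
At sage: go left to ash.
  Visit ash.
  At ash: go left to lime.
    Visit lime.
    At lime: no left child.
    At lime: go right to reed.
      reed is a leaf — visit reed.
  At ash: go right to bay.
    Visit bay.
    At bay: no left child.
    At bay: go right to fern.
      fern is a leaf — visit fern.
At sage: go right to rose.
  Visit rose.
  At rose: go left to moss.
    moss is a leaf — visit moss.
  At rose: no right child.

sage ash lime reed bay fern rose moss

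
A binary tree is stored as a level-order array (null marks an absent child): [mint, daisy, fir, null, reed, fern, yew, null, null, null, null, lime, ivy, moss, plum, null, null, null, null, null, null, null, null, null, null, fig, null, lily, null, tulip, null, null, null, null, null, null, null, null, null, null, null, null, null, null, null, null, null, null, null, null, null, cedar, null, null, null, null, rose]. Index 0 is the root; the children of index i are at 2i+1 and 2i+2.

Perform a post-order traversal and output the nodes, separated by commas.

Post-order visits the left subtree, then the right subtree, then the node.
At mint: go left to daisy.
  At daisy: no left child.
  At daisy: go right to reed.
    reed is a leaf — visit reed.
  Visit daisy.
At mint: go right to fir.
  At fir: go left to fern.
    At fern: go left to lime.
      lime is a leaf — visit lime.
    At fern: go right to ivy.
      At ivy: go left to fig.
        At fig: go left to cedar.
          cedar is a leaf — visit cedar.
        At fig: no right child.
        Visit fig.
      At ivy: no right child.
      Visit ivy.
    Visit fern.
  At fir: go right to yew.
    At yew: go left to moss.
      At moss: go left to lily.
        At lily: no left child.
        At lily: go right to rose.
          rose is a leaf — visit rose.
        Visit lily.
      At moss: no right child.
      Visit moss.
    At yew: go right to plum.
      At plum: go left to tulip.
        tulip is a leaf — visit tulip.
      At plum: no right child.
      Visit plum.
    Visit yew.
  Visit fir.
Visit mint.

reed, daisy, lime, cedar, fig, ivy, fern, rose, lily, moss, tulip, plum, yew, fir, mint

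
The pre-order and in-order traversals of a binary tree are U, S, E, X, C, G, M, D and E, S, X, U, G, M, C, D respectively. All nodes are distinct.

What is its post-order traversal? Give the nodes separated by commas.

E, X, S, M, G, D, C, U

The first element of pre-order is the root; it splits in-order into left and right subtrees.
Root U: left subtree has 3 nodes {E, S, X}, right has 4 {G, M, C, D}.
  Root S: left subtree has 1 node {E}, right has 1 {X}.
  Root C: left subtree has 2 nodes {G, M}, right has 1 {D}.
    Root G: left subtree has 0 nodes { }, right has 1 {M}.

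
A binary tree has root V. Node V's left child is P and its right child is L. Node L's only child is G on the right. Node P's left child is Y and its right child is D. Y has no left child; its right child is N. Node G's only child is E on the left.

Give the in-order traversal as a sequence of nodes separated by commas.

Y, N, P, D, V, L, E, G

In-order visits the left subtree, then the node, then the right subtree.
At V: go left to P.
  At P: go left to Y.
    At Y: no left child.
    Visit Y.
    At Y: go right to N.
      N is a leaf — visit N.
  Visit P.
  At P: go right to D.
    D is a leaf — visit D.
Visit V.
At V: go right to L.
  At L: no left child.
  Visit L.
  At L: go right to G.
    At G: go left to E.
      E is a leaf — visit E.
    Visit G.
    At G: no right child.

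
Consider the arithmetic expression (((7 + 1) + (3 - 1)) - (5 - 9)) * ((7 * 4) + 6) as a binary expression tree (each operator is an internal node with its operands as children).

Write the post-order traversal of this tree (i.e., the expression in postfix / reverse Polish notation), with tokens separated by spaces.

Post-order on an expression tree gives postfix notation: for each operator, emit left operand, right operand, then the operator.

7 1 + 3 1 - + 5 9 - - 7 4 * 6 + *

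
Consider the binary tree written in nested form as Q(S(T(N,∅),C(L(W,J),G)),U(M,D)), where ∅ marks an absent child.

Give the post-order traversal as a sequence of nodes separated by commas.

N, T, W, J, L, G, C, S, M, D, U, Q

Post-order visits the left subtree, then the right subtree, then the node.
At Q: go left to S.
  At S: go left to T.
    At T: go left to N.
      N is a leaf — visit N.
    At T: no right child.
    Visit T.
  At S: go right to C.
    At C: go left to L.
      At L: go left to W.
        W is a leaf — visit W.
      At L: go right to J.
        J is a leaf — visit J.
      Visit L.
    At C: go right to G.
      G is a leaf — visit G.
    Visit C.
  Visit S.
At Q: go right to U.
  At U: go left to M.
    M is a leaf — visit M.
  At U: go right to D.
    D is a leaf — visit D.
  Visit U.
Visit Q.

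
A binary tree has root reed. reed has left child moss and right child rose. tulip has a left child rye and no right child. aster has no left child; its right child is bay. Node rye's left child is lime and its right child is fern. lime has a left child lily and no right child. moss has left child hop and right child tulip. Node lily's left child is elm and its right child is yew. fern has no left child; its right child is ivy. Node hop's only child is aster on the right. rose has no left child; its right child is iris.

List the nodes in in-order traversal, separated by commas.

In-order visits the left subtree, then the node, then the right subtree.
At reed: go left to moss.
  At moss: go left to hop.
    At hop: no left child.
    Visit hop.
    At hop: go right to aster.
      At aster: no left child.
      Visit aster.
      At aster: go right to bay.
        bay is a leaf — visit bay.
  Visit moss.
  At moss: go right to tulip.
    At tulip: go left to rye.
      At rye: go left to lime.
        At lime: go left to lily.
          At lily: go left to elm.
            elm is a leaf — visit elm.
          Visit lily.
          At lily: go right to yew.
            yew is a leaf — visit yew.
        Visit lime.
        At lime: no right child.
      Visit rye.
      At rye: go right to fern.
        At fern: no left child.
        Visit fern.
        At fern: go right to ivy.
          ivy is a leaf — visit ivy.
    Visit tulip.
    At tulip: no right child.
Visit reed.
At reed: go right to rose.
  At rose: no left child.
  Visit rose.
  At rose: go right to iris.
    iris is a leaf — visit iris.

hop, aster, bay, moss, elm, lily, yew, lime, rye, fern, ivy, tulip, reed, rose, iris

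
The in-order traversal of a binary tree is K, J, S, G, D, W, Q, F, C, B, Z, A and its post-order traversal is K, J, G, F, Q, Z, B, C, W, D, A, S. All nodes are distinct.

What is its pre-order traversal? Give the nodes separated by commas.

S, J, K, A, D, G, W, C, Q, F, B, Z

The last element of post-order is the root; it splits in-order into left and right subtrees.
Root S: left subtree has 2 nodes {K, J}, right has 9 {G, D, W, Q, F, C, B, Z, A}.
  Root J: left subtree has 1 node {K}, right has 0 { }.
  Root A: left subtree has 8 nodes {G, D, W, Q, F, C, B, Z}, right has 0 { }.
    Root D: left subtree has 1 node {G}, right has 6 {W, Q, F, C, B, Z}.
      Root W: left subtree has 0 nodes { }, right has 5 {Q, F, C, B, Z}.
        Root C: left subtree has 2 nodes {Q, F}, right has 2 {B, Z}.
          Root Q: left subtree has 0 nodes { }, right has 1 {F}.
          Root B: left subtree has 0 nodes { }, right has 1 {Z}.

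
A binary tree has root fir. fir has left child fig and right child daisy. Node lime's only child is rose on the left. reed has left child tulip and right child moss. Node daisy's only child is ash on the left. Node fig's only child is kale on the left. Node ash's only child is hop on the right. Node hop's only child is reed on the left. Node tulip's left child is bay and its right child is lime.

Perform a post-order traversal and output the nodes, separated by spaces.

kale fig bay rose lime tulip moss reed hop ash daisy fir

Post-order visits the left subtree, then the right subtree, then the node.
At fir: go left to fig.
  At fig: go left to kale.
    kale is a leaf — visit kale.
  At fig: no right child.
  Visit fig.
At fir: go right to daisy.
  At daisy: go left to ash.
    At ash: no left child.
    At ash: go right to hop.
      At hop: go left to reed.
        At reed: go left to tulip.
          At tulip: go left to bay.
            bay is a leaf — visit bay.
          At tulip: go right to lime.
            At lime: go left to rose.
              rose is a leaf — visit rose.
            At lime: no right child.
            Visit lime.
          Visit tulip.
        At reed: go right to moss.
          moss is a leaf — visit moss.
        Visit reed.
      At hop: no right child.
      Visit hop.
    Visit ash.
  At daisy: no right child.
  Visit daisy.
Visit fir.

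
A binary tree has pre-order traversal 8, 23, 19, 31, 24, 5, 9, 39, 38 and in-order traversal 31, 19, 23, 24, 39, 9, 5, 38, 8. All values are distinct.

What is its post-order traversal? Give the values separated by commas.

The first element of pre-order is the root; it splits in-order into left and right subtrees.
Root 8: left subtree has 8 nodes {31, 19, 23, 24, 39, 9, 5, 38}, right has 0 { }.
  Root 23: left subtree has 2 nodes {31, 19}, right has 5 {24, 39, 9, 5, 38}.
    Root 19: left subtree has 1 node {31}, right has 0 { }.
    Root 24: left subtree has 0 nodes { }, right has 4 {39, 9, 5, 38}.
      Root 5: left subtree has 2 nodes {39, 9}, right has 1 {38}.
        Root 9: left subtree has 1 node {39}, right has 0 { }.

31, 19, 39, 9, 38, 5, 24, 23, 8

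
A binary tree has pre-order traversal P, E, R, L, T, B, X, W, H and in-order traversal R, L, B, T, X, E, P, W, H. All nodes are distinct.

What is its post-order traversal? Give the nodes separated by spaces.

B X T L R E H W P

The first element of pre-order is the root; it splits in-order into left and right subtrees.
Root P: left subtree has 6 nodes {R, L, B, T, X, E}, right has 2 {W, H}.
  Root E: left subtree has 5 nodes {R, L, B, T, X}, right has 0 { }.
    Root R: left subtree has 0 nodes { }, right has 4 {L, B, T, X}.
      Root L: left subtree has 0 nodes { }, right has 3 {B, T, X}.
        Root T: left subtree has 1 node {B}, right has 1 {X}.
  Root W: left subtree has 0 nodes { }, right has 1 {H}.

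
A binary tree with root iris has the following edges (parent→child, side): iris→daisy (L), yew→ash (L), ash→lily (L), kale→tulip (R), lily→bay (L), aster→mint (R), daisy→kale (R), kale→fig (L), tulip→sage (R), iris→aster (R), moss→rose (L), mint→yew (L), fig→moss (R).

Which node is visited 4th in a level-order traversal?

kale

Level-order visits nodes level by level from the root, left to right within each level.
Level 0: iris
Level 1: daisy, aster
Level 2: kale, mint
Level 3: fig, tulip, yew
Level 4: moss, sage, ash
Level 5: rose, lily
Level 6: bay
Full level-order sequence: iris, daisy, aster, kale, mint, fig, tulip, yew, moss, sage, ash, rose, lily, bay.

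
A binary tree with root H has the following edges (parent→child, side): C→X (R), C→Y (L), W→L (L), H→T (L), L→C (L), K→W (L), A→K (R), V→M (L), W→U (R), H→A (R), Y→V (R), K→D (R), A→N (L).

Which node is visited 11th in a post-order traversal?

Post-order visits the left subtree, then the right subtree, then the node.
At H: go left to T.
  T is a leaf — visit T.
At H: go right to A.
  At A: go left to N.
    N is a leaf — visit N.
  At A: go right to K.
    At K: go left to W.
      At W: go left to L.
        At L: go left to C.
          At C: go left to Y.
            At Y: no left child.
            At Y: go right to V.
              At V: go left to M.
                M is a leaf — visit M.
              At V: no right child.
              Visit V.
            Visit Y.
          At C: go right to X.
            X is a leaf — visit X.
          Visit C.
        At L: no right child.
        Visit L.
      At W: go right to U.
        U is a leaf — visit U.
      Visit W.
    At K: go right to D.
      D is a leaf — visit D.
    Visit K.
  Visit A.
Visit H.
Full post-order sequence: T, N, M, V, Y, X, C, L, U, W, D, K, A, H.

D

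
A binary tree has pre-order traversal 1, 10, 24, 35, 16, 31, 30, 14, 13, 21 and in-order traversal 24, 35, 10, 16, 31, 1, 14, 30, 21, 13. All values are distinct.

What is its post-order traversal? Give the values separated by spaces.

The first element of pre-order is the root; it splits in-order into left and right subtrees.
Root 1: left subtree has 5 nodes {24, 35, 10, 16, 31}, right has 4 {14, 30, 21, 13}.
  Root 10: left subtree has 2 nodes {24, 35}, right has 2 {16, 31}.
    Root 24: left subtree has 0 nodes { }, right has 1 {35}.
    Root 16: left subtree has 0 nodes { }, right has 1 {31}.
  Root 30: left subtree has 1 node {14}, right has 2 {21, 13}.
    Root 13: left subtree has 1 node {21}, right has 0 { }.

35 24 31 16 10 14 21 13 30 1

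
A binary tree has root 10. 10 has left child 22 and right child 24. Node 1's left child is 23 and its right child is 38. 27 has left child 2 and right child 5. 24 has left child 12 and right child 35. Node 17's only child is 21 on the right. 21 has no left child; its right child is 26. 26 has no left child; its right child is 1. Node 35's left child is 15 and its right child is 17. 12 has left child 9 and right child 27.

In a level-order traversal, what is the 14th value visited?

1

Level-order visits nodes level by level from the root, left to right within each level.
Level 0: 10
Level 1: 22, 24
Level 2: 12, 35
Level 3: 9, 27, 15, 17
Level 4: 2, 5, 21
Level 5: 26
Level 6: 1
Level 7: 23, 38
Full level-order sequence: 10, 22, 24, 12, 35, 9, 27, 15, 17, 2, 5, 21, 26, 1, 23, 38.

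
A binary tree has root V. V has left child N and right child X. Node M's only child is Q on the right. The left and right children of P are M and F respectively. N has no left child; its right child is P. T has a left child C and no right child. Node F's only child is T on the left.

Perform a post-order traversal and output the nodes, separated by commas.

Q, M, C, T, F, P, N, X, V

Post-order visits the left subtree, then the right subtree, then the node.
At V: go left to N.
  At N: no left child.
  At N: go right to P.
    At P: go left to M.
      At M: no left child.
      At M: go right to Q.
        Q is a leaf — visit Q.
      Visit M.
    At P: go right to F.
      At F: go left to T.
        At T: go left to C.
          C is a leaf — visit C.
        At T: no right child.
        Visit T.
      At F: no right child.
      Visit F.
    Visit P.
  Visit N.
At V: go right to X.
  X is a leaf — visit X.
Visit V.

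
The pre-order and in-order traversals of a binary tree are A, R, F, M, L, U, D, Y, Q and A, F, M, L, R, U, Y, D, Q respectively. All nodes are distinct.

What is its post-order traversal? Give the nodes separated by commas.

L, M, F, Y, Q, D, U, R, A

The first element of pre-order is the root; it splits in-order into left and right subtrees.
Root A: left subtree has 0 nodes { }, right has 8 {F, M, L, R, U, Y, D, Q}.
  Root R: left subtree has 3 nodes {F, M, L}, right has 4 {U, Y, D, Q}.
    Root F: left subtree has 0 nodes { }, right has 2 {M, L}.
      Root M: left subtree has 0 nodes { }, right has 1 {L}.
    Root U: left subtree has 0 nodes { }, right has 3 {Y, D, Q}.
      Root D: left subtree has 1 node {Y}, right has 1 {Q}.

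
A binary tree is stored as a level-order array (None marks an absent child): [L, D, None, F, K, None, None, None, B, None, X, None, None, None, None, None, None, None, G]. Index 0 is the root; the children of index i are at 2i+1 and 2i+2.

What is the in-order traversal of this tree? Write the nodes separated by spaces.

F B G D K X L

In-order visits the left subtree, then the node, then the right subtree.
At L: go left to D.
  At D: go left to F.
    At F: no left child.
    Visit F.
    At F: go right to B.
      At B: no left child.
      Visit B.
      At B: go right to G.
        G is a leaf — visit G.
  Visit D.
  At D: go right to K.
    At K: no left child.
    Visit K.
    At K: go right to X.
      X is a leaf — visit X.
Visit L.
At L: no right child.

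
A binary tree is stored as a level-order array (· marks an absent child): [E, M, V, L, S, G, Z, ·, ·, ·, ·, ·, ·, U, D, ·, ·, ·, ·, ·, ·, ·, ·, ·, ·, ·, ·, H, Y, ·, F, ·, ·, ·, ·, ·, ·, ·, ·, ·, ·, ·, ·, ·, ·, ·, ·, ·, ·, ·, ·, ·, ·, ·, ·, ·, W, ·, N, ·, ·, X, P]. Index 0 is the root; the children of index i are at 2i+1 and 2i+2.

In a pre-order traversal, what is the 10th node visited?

Pre-order visits the node, then its left subtree, then its right subtree.
Visit E.
At E: go left to M.
  Visit M.
  At M: go left to L.
    L is a leaf — visit L.
  At M: go right to S.
    S is a leaf — visit S.
At E: go right to V.
  Visit V.
  At V: go left to G.
    G is a leaf — visit G.
  At V: go right to Z.
    Visit Z.
    At Z: go left to U.
      Visit U.
      At U: go left to H.
        Visit H.
        At H: no left child.
        At H: go right to W.
          W is a leaf — visit W.
      At U: go right to Y.
        Visit Y.
        At Y: no left child.
        At Y: go right to N.
          N is a leaf — visit N.
    At Z: go right to D.
      Visit D.
      At D: no left child.
      At D: go right to F.
        Visit F.
        At F: go left to X.
          X is a leaf — visit X.
        At F: go right to P.
          P is a leaf — visit P.
Full pre-order sequence: E, M, L, S, V, G, Z, U, H, W, Y, N, D, F, X, P.

W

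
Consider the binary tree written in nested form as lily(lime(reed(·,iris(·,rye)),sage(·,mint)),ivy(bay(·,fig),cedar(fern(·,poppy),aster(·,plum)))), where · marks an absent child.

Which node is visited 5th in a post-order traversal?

Post-order visits the left subtree, then the right subtree, then the node.
At lily: go left to lime.
  At lime: go left to reed.
    At reed: no left child.
    At reed: go right to iris.
      At iris: no left child.
      At iris: go right to rye.
        rye is a leaf — visit rye.
      Visit iris.
    Visit reed.
  At lime: go right to sage.
    At sage: no left child.
    At sage: go right to mint.
      mint is a leaf — visit mint.
    Visit sage.
  Visit lime.
At lily: go right to ivy.
  At ivy: go left to bay.
    At bay: no left child.
    At bay: go right to fig.
      fig is a leaf — visit fig.
    Visit bay.
  At ivy: go right to cedar.
    At cedar: go left to fern.
      At fern: no left child.
      At fern: go right to poppy.
        poppy is a leaf — visit poppy.
      Visit fern.
    At cedar: go right to aster.
      At aster: no left child.
      At aster: go right to plum.
        plum is a leaf — visit plum.
      Visit aster.
    Visit cedar.
  Visit ivy.
Visit lily.
Full post-order sequence: rye, iris, reed, mint, sage, lime, fig, bay, poppy, fern, plum, aster, cedar, ivy, lily.

sage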